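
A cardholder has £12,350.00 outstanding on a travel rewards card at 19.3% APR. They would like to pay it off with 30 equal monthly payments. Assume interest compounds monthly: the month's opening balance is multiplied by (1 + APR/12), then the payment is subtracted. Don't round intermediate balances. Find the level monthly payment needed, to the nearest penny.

£522.18

Monthly rate r = 19.3%/12 = 1.60833% = 0.0160833.
Level-payment amortization: P = B₀·r / (1 − (1+r)^(−n)) = 12350.00·0.0160833 / (1 − 1.01608^(−30)).
Denominator 1 − (1+r)^(−30) = 0.380387505.
P = 198.629 / 0.380387505 ≈ 522.18.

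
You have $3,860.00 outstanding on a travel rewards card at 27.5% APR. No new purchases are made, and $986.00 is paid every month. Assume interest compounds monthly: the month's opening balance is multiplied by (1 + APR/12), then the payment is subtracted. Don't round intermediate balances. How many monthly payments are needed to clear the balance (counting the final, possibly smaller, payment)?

5 months

Monthly rate r = 27.5%/12 = 2.29167% = 0.0229167.
Recurrence: B ← B·(1+r) − $986.00.
Month 1: interest $88.46; balance after payment $2,962.46.
Month 2: interest $67.89; balance after payment $2,044.35.
Month 3: interest $46.85; balance after payment $1,105.20.
Month 4: interest $25.33; balance after payment $144.53.
Month 5: interest $3.31; balance after payment $0.00.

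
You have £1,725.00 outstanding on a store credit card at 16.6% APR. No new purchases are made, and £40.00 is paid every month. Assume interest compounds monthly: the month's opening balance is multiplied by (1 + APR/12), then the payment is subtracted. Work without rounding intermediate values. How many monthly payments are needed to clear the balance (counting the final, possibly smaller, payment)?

67 months

Monthly rate r = 16.6%/12 = 1.38333% = 0.0138333.
Recurrence: B ← B·(1+r) − £40.00.
Month 1: interest £23.86; balance after payment £1,708.86.
Month 2: interest £23.64; balance after payment £1,692.50.
Closed form: n = −ln(1 − rB₀/P)/ln(1+r) = −ln(0.40344)/ln(1.01383) ≈ 66.072, so the balance reaches zero during payment 67.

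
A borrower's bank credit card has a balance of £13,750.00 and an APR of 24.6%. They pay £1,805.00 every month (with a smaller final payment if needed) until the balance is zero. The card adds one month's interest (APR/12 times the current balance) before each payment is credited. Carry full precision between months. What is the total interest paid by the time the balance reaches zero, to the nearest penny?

£1,357.35

Monthly rate r = 24.6%/12 = 2.05% = 0.0205.
Payoff takes n = ⌈−ln(1 − rB₀/P)/ln(1+r)⌉ = ⌈8.367⌉ = 9 payments; the last is £667.35.
Total paid = 8·£1,805.00 + £667.35 = £15,107.35.
Total interest = total paid − principal = £15,107.35 − £13,750.00 = £1,357.35.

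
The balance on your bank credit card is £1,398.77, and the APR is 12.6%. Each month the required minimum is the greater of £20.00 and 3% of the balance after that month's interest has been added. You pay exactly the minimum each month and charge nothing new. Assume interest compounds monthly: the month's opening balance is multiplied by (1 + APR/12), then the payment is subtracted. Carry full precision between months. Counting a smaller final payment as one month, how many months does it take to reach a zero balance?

79 months

Monthly rate r = 12.6%/12 = 1.05% = 0.0105.
While 3% of the post-interest balance exceeds £20.00, each month B ← (B·(1+r))·(1 − 0.03), i.e. B shrinks by the factor (1+r)·0.97 = 0.98018.
This holds for months 1–38. Entering month 39 the balance is £653.81; 3% of the post-interest balance is now below £20.00, so the flat £20.00 minimum applies from here.
From month 39 a fixed £20.00 at rate r clears £653.81 in 41 more payments. Total: 38 + 41 = 79 months.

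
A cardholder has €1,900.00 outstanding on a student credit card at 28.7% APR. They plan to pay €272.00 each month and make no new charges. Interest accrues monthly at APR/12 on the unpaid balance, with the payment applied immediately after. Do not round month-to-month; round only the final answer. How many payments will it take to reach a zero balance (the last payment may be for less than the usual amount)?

8 payments

Monthly rate r = 28.7%/12 = 2.39167% = 0.0239167.
Recurrence: B ← B·(1+r) − €272.00.
Month 1: interest €45.44; balance after payment €1,673.44.
Month 2: interest €40.02; balance after payment €1,441.46.
Closed form: n = −ln(1 − rB₀/P)/ln(1+r) = −ln(0.83294)/ln(1.02392) ≈ 7.734, so the balance reaches zero during payment 8.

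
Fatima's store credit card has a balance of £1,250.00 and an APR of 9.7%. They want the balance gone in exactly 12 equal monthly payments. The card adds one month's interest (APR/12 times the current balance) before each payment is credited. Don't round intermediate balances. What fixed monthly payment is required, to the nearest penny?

£109.72

Monthly rate r = 9.7%/12 = 0.808333% = 0.00808333.
Level-payment amortization: P = B₀·r / (1 − (1+r)^(−n)) = 1250.00·0.00808333 / (1 − 1.00808^(−12)).
Denominator 1 − (1+r)^(−12) = 0.0920900309.
P = 10.1042 / 0.0920900309 ≈ 109.72.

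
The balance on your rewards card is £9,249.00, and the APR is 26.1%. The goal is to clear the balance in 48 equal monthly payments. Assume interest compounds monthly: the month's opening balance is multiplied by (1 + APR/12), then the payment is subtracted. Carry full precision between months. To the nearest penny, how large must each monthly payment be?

£312.37

Monthly rate r = 26.1%/12 = 2.175% = 0.02175.
Level-payment amortization: P = B₀·r / (1 − (1+r)^(−n)) = 9249.00·0.02175 / (1 − 1.02175^(−48)).
Denominator 1 − (1+r)^(−48) = 0.643994282.
P = 201.166 / 0.643994282 ≈ 312.37.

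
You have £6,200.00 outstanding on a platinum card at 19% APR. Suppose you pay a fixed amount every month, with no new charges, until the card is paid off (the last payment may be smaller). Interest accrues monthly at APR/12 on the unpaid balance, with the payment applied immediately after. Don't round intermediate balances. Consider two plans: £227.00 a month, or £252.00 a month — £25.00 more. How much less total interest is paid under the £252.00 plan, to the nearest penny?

£267.15

Monthly rate r = 19%/12 = 1.58333% = 0.0158333.
At £227.00/mo: n = ⌈−ln(1 − rB₀/P)/ln(1+r)⌉ = 37 payments (last £13.04); total interest = total paid − £6,200.00 = £1,985.04.
At £252.00/mo: 32 payments (last £105.89); total interest £1,717.89.
Interest saved = £1,985.04 − £1,717.89 = £267.15.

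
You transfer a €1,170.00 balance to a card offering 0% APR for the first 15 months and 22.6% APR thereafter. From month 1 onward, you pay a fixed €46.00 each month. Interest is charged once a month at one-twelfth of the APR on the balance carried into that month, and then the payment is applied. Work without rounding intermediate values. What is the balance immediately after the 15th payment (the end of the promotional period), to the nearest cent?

Promo months 1–15 at r₀ = 0%/12 = 0; months 16+ at r₁ = 22.6%/12 = 0.0188333.
After month 15 (no interest yet): B = €1,170.00 − 15·€46.00 = €480.00.

€480.00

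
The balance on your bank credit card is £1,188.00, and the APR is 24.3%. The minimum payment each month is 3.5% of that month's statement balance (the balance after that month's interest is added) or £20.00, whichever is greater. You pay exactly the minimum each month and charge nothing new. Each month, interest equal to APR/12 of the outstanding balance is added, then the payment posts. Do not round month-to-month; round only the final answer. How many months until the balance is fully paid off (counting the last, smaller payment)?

Monthly rate r = 24.3%/12 = 2.025% = 0.02025.
While 3.5% of the post-interest balance exceeds £20.00, each month B ← (B·(1+r))·(1 − 0.035), i.e. B shrinks by the factor (1+r)·0.965 = 0.98454.
This holds for months 1–49. Entering month 50 the balance is £553.70; 3.5% of the post-interest balance is now below £20.00, so the flat £20.00 minimum applies from here.
From month 50 a fixed £20.00 at rate r clears £553.70 in 42 more payments. Total: 49 + 42 = 91 months.

91 months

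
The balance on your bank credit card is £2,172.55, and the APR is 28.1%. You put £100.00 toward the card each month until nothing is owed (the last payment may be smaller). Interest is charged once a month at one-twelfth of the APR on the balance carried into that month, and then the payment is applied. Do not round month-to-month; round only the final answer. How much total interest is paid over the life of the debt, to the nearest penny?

£898.45

Monthly rate r = 28.1%/12 = 2.34167% = 0.0234167.
Payoff takes n = ⌈−ln(1 − rB₀/P)/ln(1+r)⌉ = ⌈30.708⌉ = 31 payments; the last is £71.00.
Total paid = 30·£100.00 + £71.00 = £3,071.00.
Total interest = total paid − principal = £3,071.00 − £2,172.55 = £898.45.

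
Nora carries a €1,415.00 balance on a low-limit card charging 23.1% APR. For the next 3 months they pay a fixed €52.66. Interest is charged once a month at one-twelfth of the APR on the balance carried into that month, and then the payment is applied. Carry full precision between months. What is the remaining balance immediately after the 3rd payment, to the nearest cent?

Monthly rate r = 23.1%/12 = 1.925% = 0.01925.
Each month: B ← B·(1+r) − €52.66.
Month 1: interest €27.24; balance after payment €1,389.58.
Month 2: interest €26.75; balance after payment €1,363.67.
Month 3: interest €26.25; balance after payment €1,337.26.

€1,337.26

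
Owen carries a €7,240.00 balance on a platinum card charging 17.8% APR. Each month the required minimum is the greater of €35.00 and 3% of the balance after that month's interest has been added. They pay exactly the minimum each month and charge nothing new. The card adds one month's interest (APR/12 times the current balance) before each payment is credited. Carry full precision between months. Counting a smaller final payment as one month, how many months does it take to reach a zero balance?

Monthly rate r = 17.8%/12 = 1.48333% = 0.0148333.
While 3% of the post-interest balance exceeds €35.00, each month B ← (B·(1+r))·(1 − 0.03), i.e. B shrinks by the factor (1+r)·0.97 = 0.98439.
This holds for months 1–117. Entering month 118 the balance is €1,148.72; 3% of the post-interest balance is now below €35.00, so the flat €35.00 minimum applies from here.
From month 118 a fixed €35.00 at rate r clears €1,148.72 in 46 more payments. Total: 117 + 46 = 163 months.

163 months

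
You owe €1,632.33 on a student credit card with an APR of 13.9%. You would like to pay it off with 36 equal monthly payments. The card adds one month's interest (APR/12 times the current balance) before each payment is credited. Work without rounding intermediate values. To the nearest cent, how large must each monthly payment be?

Monthly rate r = 13.9%/12 = 1.15833% = 0.0115833.
Level-payment amortization: P = B₀·r / (1 − (1+r)^(−n)) = 1632.33·0.0115833 / (1 − 1.01158^(−36)).
Denominator 1 − (1+r)^(−36) = 0.339397753.
P = 18.9078 / 0.339397753 ≈ 55.71.

€55.71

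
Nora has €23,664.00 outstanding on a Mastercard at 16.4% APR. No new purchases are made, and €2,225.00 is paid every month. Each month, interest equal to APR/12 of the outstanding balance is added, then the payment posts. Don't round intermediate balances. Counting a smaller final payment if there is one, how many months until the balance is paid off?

12 payments

Monthly rate r = 16.4%/12 = 1.36667% = 0.0136667.
Recurrence: B ← B·(1+r) − €2,225.00.
Month 1: interest €323.41; balance after payment €21,762.41.
Month 2: interest €297.42; balance after payment €19,834.83.
Closed form: n = −ln(1 − rB₀/P)/ln(1+r) = −ln(0.85465)/ln(1.01367) ≈ 11.571, so the balance reaches zero during payment 12.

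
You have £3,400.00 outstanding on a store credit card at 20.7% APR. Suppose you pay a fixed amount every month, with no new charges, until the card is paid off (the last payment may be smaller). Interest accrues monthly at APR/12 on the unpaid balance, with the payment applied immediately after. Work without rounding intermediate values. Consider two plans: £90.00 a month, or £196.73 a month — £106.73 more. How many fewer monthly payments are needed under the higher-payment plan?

41 fewer payments

Monthly rate r = 20.7%/12 = 1.725% = 0.01725.
At £90.00/mo: n = ⌈−ln(1 − rB₀/P)/ln(1+r)⌉ = 62 payments (last £59.73); total interest = total paid − £3,400.00 = £2,149.73.
At £196.73/mo: 21 payments (last £137.71); total interest £672.31.
Payments saved = 62 − 21 = 41.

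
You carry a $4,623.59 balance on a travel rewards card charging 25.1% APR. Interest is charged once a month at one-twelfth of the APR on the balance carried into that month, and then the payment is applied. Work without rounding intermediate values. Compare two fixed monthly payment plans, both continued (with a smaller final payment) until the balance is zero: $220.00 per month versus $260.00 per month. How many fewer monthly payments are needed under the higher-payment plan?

Monthly rate r = 25.1%/12 = 2.09167% = 0.0209167.
At $220.00/mo: n = ⌈−ln(1 − rB₀/P)/ln(1+r)⌉ = 28 payments (last $214.35); total interest = total paid − $4,623.59 = $1,530.76.
At $260.00/mo: 23 payments (last $122.93); total interest $1,219.34.
Payments saved = 28 − 23 = 5.

5 fewer payments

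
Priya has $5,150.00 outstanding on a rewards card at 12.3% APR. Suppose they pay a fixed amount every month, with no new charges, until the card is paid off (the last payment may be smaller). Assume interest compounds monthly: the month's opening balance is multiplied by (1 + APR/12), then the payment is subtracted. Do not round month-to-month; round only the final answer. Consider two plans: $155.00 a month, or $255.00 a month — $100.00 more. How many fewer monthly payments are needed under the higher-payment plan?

18 fewer payments

Monthly rate r = 12.3%/12 = 1.025% = 0.01025.
At $155.00/mo: n = ⌈−ln(1 − rB₀/P)/ln(1+r)⌉ = 41 payments (last $128.67); total interest = total paid − $5,150.00 = $1,178.67.
At $255.00/mo: 23 payments (last $190.09); total interest $650.09.
Payments saved = 41 − 23 = 18.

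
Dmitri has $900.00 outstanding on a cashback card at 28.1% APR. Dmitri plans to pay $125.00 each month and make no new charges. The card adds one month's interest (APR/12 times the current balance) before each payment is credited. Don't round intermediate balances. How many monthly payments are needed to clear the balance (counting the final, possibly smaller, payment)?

Monthly rate r = 28.1%/12 = 2.34167% = 0.0234167.
Recurrence: B ← B·(1+r) − $125.00.
Month 1: interest $21.08; balance after payment $796.08.
Month 2: interest $18.64; balance after payment $689.72.
Closed form: n = −ln(1 − rB₀/P)/ln(1+r) = −ln(0.8314)/ln(1.02342) ≈ 7.977, so the balance reaches zero during payment 8.

8 months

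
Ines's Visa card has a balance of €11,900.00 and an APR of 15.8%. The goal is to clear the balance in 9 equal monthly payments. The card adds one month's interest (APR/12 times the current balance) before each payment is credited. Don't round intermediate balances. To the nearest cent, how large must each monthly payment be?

€1,410.79

Monthly rate r = 15.8%/12 = 1.31667% = 0.0131667.
Level-payment amortization: P = B₀·r / (1 − (1+r)^(−n)) = 11900.00·0.0131667 / (1 − 1.01317^(−9)).
Denominator 1 − (1+r)^(−9) = 0.111060994.
P = 156.683 / 0.111060994 ≈ 1410.79.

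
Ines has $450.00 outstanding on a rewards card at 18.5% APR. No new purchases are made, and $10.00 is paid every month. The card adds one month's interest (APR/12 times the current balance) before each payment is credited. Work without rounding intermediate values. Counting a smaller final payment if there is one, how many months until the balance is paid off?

78 months

Monthly rate r = 18.5%/12 = 1.54167% = 0.0154167.
Recurrence: B ← B·(1+r) − $10.00.
Month 1: interest $6.94; balance after payment $446.94.
Month 2: interest $6.89; balance after payment $443.83.
Closed form: n = −ln(1 − rB₀/P)/ln(1+r) = −ln(0.30625)/ln(1.01542) ≈ 77.348, so the balance reaches zero during payment 78.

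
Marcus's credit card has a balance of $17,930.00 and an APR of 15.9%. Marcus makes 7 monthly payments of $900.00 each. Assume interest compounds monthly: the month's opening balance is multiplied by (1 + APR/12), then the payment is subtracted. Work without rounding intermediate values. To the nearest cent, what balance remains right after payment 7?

Monthly rate r = 15.9%/12 = 1.325% = 0.01325.
Each month: B ← B·(1+r) − $900.00.
Month 1: interest $237.57; balance after payment $17,267.57.
Month 2: interest $228.80; balance after payment $16,596.37.
Month 3: interest $219.90; balance after payment $15,916.27.
Month 4: interest $210.89; balance after payment $15,227.16.
Month 5: interest $201.76; balance after payment $14,528.92.
Month 6: interest $192.51; balance after payment $13,821.43.
Month 7: interest $183.13; balance after payment $13,104.56.

$13,104.56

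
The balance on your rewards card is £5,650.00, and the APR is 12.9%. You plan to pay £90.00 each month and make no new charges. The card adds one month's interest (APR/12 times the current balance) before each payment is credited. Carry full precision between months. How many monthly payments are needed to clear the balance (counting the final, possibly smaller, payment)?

Monthly rate r = 12.9%/12 = 1.075% = 0.01075.
Recurrence: B ← B·(1+r) − £90.00.
Month 1: interest £60.74; balance after payment £5,620.74.
Month 2: interest £60.42; balance after payment £5,591.16.
Closed form: n = −ln(1 − rB₀/P)/ln(1+r) = −ln(0.32514)/ln(1.01075) ≈ 105.073, so the balance reaches zero during payment 106.

106 months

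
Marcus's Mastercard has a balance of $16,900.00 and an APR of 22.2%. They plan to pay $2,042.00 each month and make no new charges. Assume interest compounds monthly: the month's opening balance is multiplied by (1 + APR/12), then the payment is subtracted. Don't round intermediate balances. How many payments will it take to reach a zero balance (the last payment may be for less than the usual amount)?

10 months

Monthly rate r = 22.2%/12 = 1.85% = 0.0185.
Recurrence: B ← B·(1+r) − $2,042.00.
Month 1: interest $312.65; balance after payment $15,170.65.
Month 2: interest $280.66; balance after payment $13,409.31.
Closed form: n = −ln(1 − rB₀/P)/ln(1+r) = −ln(0.84689)/ln(1.0185) ≈ 9.066, so the balance reaches zero during payment 10.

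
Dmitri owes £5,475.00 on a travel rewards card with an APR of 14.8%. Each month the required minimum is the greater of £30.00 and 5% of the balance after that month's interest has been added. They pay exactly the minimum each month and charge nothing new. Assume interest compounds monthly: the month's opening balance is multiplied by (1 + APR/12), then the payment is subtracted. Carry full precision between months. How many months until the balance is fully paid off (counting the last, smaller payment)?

80 months

Monthly rate r = 14.8%/12 = 1.23333% = 0.0123333.
While 5% of the post-interest balance exceeds £30.00, each month B ← (B·(1+r))·(1 − 0.05), i.e. B shrinks by the factor (1+r)·0.95 = 0.96172.
This holds for months 1–57. Entering month 58 the balance is £591.66; 5% of the post-interest balance is now below £30.00, so the flat £30.00 minimum applies from here.
From month 58 a fixed £30.00 at rate r clears £591.66 in 23 more payments. Total: 57 + 23 = 80 months.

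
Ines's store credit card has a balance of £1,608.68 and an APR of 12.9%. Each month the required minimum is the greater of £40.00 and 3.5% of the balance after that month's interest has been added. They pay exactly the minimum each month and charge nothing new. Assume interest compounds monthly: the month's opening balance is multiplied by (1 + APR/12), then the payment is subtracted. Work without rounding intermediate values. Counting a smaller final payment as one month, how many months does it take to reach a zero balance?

Monthly rate r = 12.9%/12 = 1.075% = 0.01075.
While 3.5% of the post-interest balance exceeds £40.00, each month B ← (B·(1+r))·(1 − 0.035), i.e. B shrinks by the factor (1+r)·0.965 = 0.97537.
This holds for months 1–15. Entering month 16 the balance is £1,106.71; 3.5% of the post-interest balance is now below £40.00, so the flat £40.00 minimum applies from here.
From month 16 a fixed £40.00 at rate r clears £1,106.71 in 34 more payments. Total: 15 + 34 = 49 months.

49 months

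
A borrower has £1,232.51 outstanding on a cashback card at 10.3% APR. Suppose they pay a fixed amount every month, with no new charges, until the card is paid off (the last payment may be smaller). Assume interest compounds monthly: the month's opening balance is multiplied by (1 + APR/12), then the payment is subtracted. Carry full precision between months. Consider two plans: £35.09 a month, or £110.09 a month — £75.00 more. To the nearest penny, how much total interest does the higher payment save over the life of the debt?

Monthly rate r = 10.3%/12 = 0.858333% = 0.00858333.
At £35.09/mo: n = ⌈−ln(1 − rB₀/P)/ln(1+r)⌉ = 42 payments (last £34.41); total interest = total paid − £1,232.51 = £240.59.
At £110.09/mo: 12 payments (last £90.45); total interest £68.93.
Interest saved = £240.59 − £68.93 = £171.66.

£171.66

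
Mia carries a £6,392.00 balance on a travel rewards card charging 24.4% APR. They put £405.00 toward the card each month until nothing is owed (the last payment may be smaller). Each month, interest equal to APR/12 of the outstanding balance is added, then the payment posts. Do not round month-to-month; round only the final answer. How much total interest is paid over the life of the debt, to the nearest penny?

Monthly rate r = 24.4%/12 = 2.03333% = 0.0203333.
Payoff takes n = ⌈−ln(1 − rB₀/P)/ln(1+r)⌉ = ⌈19.226⌉ = 20 payments; the last is £92.29.
Total paid = 19·£405.00 + £92.29 = £7,787.29.
Total interest = total paid − principal = £7,787.29 − £6,392.00 = £1,395.29.

£1,395.29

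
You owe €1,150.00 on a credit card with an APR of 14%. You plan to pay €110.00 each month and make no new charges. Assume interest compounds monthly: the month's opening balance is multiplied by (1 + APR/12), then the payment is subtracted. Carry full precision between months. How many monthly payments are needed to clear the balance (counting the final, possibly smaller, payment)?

Monthly rate r = 14%/12 = 1.16667% = 0.0116667.
Recurrence: B ← B·(1+r) − €110.00.
Month 1: interest €13.42; balance after payment €1,053.42.
Month 2: interest €12.29; balance after payment €955.71.
Closed form: n = −ln(1 − rB₀/P)/ln(1+r) = −ln(0.87803)/ln(1.01167) ≈ 11.214, so the balance reaches zero during payment 12.

12 months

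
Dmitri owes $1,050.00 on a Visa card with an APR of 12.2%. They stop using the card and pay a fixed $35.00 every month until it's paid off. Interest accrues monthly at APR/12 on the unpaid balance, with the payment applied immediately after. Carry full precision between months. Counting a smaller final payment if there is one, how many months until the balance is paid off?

Monthly rate r = 12.2%/12 = 1.01667% = 0.0101667.
Recurrence: B ← B·(1+r) − $35.00.
Month 1: interest $10.67; balance after payment $1,025.67.
Month 2: interest $10.43; balance after payment $1,001.10.
Closed form: n = −ln(1 − rB₀/P)/ln(1+r) = −ln(0.695)/ln(1.01017) ≈ 35.969, so the balance reaches zero during payment 36.

36 payments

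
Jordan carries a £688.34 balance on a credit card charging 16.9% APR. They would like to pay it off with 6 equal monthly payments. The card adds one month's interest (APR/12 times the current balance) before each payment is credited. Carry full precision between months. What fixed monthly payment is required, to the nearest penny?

£120.44

Monthly rate r = 16.9%/12 = 1.40833% = 0.0140833.
Level-payment amortization: P = B₀·r / (1 − (1+r)^(−n)) = 688.34·0.0140833 / (1 − 1.01408^(−6)).
Denominator 1 − (1+r)^(−6) = 0.0804864579.
P = 9.69412 / 0.0804864579 ≈ 120.44.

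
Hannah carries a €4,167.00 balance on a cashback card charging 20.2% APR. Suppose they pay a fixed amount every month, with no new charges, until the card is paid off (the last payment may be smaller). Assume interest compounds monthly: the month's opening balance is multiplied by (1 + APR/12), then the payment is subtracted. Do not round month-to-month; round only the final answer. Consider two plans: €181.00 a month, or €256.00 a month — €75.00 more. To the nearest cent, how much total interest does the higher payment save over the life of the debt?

€405.32

Monthly rate r = 20.2%/12 = 1.68333% = 0.0168333.
At €181.00/mo: n = ⌈−ln(1 − rB₀/P)/ln(1+r)⌉ = 30 payments (last €67.21); total interest = total paid − €4,167.00 = €1,149.21.
At €256.00/mo: 20 payments (last €46.89); total interest €743.89.
Interest saved = €1,149.21 − €743.89 = €405.32.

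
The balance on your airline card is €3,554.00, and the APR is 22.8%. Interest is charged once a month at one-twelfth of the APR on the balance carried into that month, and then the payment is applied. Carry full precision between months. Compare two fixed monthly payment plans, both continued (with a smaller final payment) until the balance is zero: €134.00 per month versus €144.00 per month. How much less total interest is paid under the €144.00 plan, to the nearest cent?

€148.98

Monthly rate r = 22.8%/12 = 1.9% = 0.019.
At €134.00/mo: n = ⌈−ln(1 − rB₀/P)/ln(1+r)⌉ = 38 payments (last €33.15); total interest = total paid − €3,554.00 = €1,437.15.
At €144.00/mo: 34 payments (last €90.17); total interest €1,288.17.
Interest saved = €1,437.15 − €1,288.17 = €148.98.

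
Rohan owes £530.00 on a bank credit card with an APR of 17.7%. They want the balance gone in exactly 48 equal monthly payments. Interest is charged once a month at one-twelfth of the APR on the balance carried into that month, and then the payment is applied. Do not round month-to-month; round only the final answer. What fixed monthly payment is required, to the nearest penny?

Monthly rate r = 17.7%/12 = 1.475% = 0.01475.
Level-payment amortization: P = B₀·r / (1 − (1+r)^(−n)) = 530.00·0.01475 / (1 − 1.01475^(−48)).
Denominator 1 − (1+r)^(−48) = 0.504817691.
P = 7.8175 / 0.504817691 ≈ 15.49.

£15.49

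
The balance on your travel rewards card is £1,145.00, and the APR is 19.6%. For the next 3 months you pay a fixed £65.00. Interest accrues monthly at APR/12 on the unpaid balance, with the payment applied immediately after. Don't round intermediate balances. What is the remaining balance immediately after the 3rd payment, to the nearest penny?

Monthly rate r = 19.6%/12 = 1.63333% = 0.0163333.
Each month: B ← B·(1+r) − £65.00.
Month 1: interest £18.70; balance after payment £1,098.70.
Month 2: interest £17.95; balance after payment £1,051.65.
Month 3: interest £17.18; balance after payment £1,003.82.

£1,003.82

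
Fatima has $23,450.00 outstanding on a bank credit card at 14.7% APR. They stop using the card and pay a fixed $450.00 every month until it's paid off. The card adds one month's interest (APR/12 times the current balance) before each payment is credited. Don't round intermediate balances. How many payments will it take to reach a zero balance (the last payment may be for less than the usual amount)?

Monthly rate r = 14.7%/12 = 1.225% = 0.01225.
Recurrence: B ← B·(1+r) − $450.00.
Month 1: interest $287.26; balance after payment $23,287.26.
Month 2: interest $285.27; balance after payment $23,122.53.
Closed form: n = −ln(1 − rB₀/P)/ln(1+r) = −ln(0.36164)/ln(1.01225) ≈ 83.537, so the balance reaches zero during payment 84.

84 payments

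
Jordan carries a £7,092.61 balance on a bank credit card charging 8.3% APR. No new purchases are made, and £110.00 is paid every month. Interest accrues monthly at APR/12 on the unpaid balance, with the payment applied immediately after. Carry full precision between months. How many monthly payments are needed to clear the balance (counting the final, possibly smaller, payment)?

Monthly rate r = 8.3%/12 = 0.691667% = 0.00691667.
Recurrence: B ← B·(1+r) − £110.00.
Month 1: interest £49.06; balance after payment £7,031.67.
Month 2: interest £48.64; balance after payment £6,970.30.
Closed form: n = −ln(1 − rB₀/P)/ln(1+r) = −ln(0.55403)/ln(1.00692) ≈ 85.675, so the balance reaches zero during payment 86.

86 payments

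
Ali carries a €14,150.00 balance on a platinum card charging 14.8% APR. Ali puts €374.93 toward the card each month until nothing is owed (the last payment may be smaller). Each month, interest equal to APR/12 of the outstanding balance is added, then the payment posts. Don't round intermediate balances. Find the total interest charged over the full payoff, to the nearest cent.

Monthly rate r = 14.8%/12 = 1.23333% = 0.0123333.
Payoff takes n = ⌈−ln(1 − rB₀/P)/ln(1+r)⌉ = ⌈51.098⌉ = 52 payments; the last is €37.05.
Total paid = 51·€374.93 + €37.05 = €19,158.48.
Total interest = total paid − principal = €19,158.48 − €14,150.00 = €5,008.48.

€5,008.48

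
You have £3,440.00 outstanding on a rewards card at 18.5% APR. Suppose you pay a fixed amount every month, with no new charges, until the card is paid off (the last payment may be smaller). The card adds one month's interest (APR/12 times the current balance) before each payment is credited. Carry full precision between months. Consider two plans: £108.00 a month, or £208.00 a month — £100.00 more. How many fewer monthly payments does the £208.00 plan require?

Monthly rate r = 18.5%/12 = 1.54167% = 0.0154167.
At £108.00/mo: n = ⌈−ln(1 − rB₀/P)/ln(1+r)⌉ = 45 payments (last £15.96); total interest = total paid − £3,440.00 = £1,327.96.
At £208.00/mo: 20 payments (last £49.86); total interest £561.86.
Payments saved = 45 − 20 = 25.

25 fewer payments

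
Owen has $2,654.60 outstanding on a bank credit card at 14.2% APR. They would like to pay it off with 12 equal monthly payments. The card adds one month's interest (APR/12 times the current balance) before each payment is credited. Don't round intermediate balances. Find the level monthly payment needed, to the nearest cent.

Monthly rate r = 14.2%/12 = 1.18333% = 0.0118333.
Level-payment amortization: P = B₀·r / (1 − (1+r)^(−n)) = 2654.60·0.0118333 / (1 − 1.01183^(−12)).
Denominator 1 − (1+r)^(−12) = 0.131655196.
P = 31.4128 / 0.131655196 ≈ 238.60.

$238.60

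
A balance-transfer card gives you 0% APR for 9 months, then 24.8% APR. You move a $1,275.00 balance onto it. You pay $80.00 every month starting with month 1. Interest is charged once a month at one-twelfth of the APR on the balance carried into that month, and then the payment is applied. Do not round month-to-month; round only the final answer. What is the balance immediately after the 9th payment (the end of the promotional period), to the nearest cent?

Promo months 1–9 at r₀ = 0%/12 = 0; months 10+ at r₁ = 24.8%/12 = 0.0206667.
After month 9 (no interest yet): B = $1,275.00 − 9·$80.00 = $555.00.

$555.00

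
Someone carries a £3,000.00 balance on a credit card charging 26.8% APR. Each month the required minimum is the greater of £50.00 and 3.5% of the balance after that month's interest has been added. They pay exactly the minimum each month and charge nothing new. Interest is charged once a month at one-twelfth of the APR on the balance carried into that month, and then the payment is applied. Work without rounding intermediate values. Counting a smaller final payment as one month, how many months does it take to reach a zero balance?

Monthly rate r = 26.8%/12 = 2.23333% = 0.0223333.
While 3.5% of the post-interest balance exceeds £50.00, each month B ← (B·(1+r))·(1 − 0.035), i.e. B shrinks by the factor (1+r)·0.965 = 0.98655.
This holds for months 1–57. Entering month 58 the balance is £1,386.60; 3.5% of the post-interest balance is now below £50.00, so the flat £50.00 minimum applies from here.
From month 58 a fixed £50.00 at rate r clears £1,386.60 in 44 more payments. Total: 57 + 44 = 101 months.

101 months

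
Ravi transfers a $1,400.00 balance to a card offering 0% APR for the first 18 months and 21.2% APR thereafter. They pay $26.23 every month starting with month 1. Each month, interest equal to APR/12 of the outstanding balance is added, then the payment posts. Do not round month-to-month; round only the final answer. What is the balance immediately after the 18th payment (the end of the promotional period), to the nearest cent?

$927.86

Promo months 1–18 at r₀ = 0%/12 = 0; months 19+ at r₁ = 21.2%/12 = 0.0176667.
After month 18 (no interest yet): B = $1,400.00 − 18·$26.23 = $927.86.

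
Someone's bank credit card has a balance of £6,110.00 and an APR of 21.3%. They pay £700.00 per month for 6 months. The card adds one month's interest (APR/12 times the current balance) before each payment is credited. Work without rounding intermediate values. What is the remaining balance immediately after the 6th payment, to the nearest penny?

£2,399.44

Monthly rate r = 21.3%/12 = 1.775% = 0.01775.
Each month: B ← B·(1+r) − £700.00.
Month 1: interest £108.45; balance after payment £5,518.45.
Month 2: interest £97.95; balance after payment £4,916.41.
Month 3: interest £87.27; balance after payment £4,303.67.
Month 4: interest £76.39; balance after payment £3,680.06.
Month 5: interest £65.32; balance after payment £3,045.38.
Month 6: interest £54.06; balance after payment £2,399.44.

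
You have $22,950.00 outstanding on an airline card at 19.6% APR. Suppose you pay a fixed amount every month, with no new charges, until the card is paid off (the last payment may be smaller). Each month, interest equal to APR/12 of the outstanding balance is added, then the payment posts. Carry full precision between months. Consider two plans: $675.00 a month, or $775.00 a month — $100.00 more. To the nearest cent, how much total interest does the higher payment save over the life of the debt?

$2,143.83

Monthly rate r = 19.6%/12 = 1.63333% = 0.0163333.
At $675.00/mo: n = ⌈−ln(1 − rB₀/P)/ln(1+r)⌉ = 51 payments (last $15.18); total interest = total paid − $22,950.00 = $10,815.18.
At $775.00/mo: 41 payments (last $621.35); total interest $8,671.35.
Interest saved = $10,815.18 − $8,671.35 = $2,143.83.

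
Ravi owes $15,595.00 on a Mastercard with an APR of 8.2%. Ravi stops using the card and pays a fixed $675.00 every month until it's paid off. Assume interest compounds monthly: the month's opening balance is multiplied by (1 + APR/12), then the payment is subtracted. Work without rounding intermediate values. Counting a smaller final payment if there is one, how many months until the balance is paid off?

Monthly rate r = 8.2%/12 = 0.683333% = 0.00683333.
Recurrence: B ← B·(1+r) − $675.00.
Month 1: interest $106.57; balance after payment $15,026.57.
Month 2: interest $102.68; balance after payment $14,454.25.
Closed form: n = −ln(1 − rB₀/P)/ln(1+r) = −ln(0.84212)/ln(1.00683) ≈ 25.231, so the balance reaches zero during payment 26.

26 months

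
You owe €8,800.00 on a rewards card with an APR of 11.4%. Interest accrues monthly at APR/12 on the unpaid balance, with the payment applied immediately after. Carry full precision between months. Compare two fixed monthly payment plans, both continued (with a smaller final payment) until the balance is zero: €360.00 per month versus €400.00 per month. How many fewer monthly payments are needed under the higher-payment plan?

Monthly rate r = 11.4%/12 = 0.95% = 0.0095.
At €360.00/mo: n = ⌈−ln(1 − rB₀/P)/ln(1+r)⌉ = 28 payments (last €341.45); total interest = total paid − €8,800.00 = €1,261.45.
At €400.00/mo: 25 payments (last €319.01); total interest €1,119.01.
Payments saved = 28 − 25 = 3.

3 fewer payments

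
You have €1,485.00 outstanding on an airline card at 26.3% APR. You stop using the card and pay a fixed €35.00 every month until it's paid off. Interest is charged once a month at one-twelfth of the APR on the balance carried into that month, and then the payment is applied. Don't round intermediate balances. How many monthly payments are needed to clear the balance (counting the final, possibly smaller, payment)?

123 months

Monthly rate r = 26.3%/12 = 2.19167% = 0.0219167.
Recurrence: B ← B·(1+r) − €35.00.
Month 1: interest €32.55; balance after payment €1,482.55.
Month 2: interest €32.49; balance after payment €1,480.04.
Closed form: n = −ln(1 − rB₀/P)/ln(1+r) = −ln(0.070107)/ln(1.02192) ≈ 122.589, so the balance reaches zero during payment 123.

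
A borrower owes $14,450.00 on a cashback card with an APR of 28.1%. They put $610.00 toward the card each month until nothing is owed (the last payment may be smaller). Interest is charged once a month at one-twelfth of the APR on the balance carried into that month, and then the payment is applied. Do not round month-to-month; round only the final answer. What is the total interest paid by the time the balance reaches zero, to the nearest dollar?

Monthly rate r = 28.1%/12 = 2.34167% = 0.0234167.
Payoff takes n = ⌈−ln(1 − rB₀/P)/ln(1+r)⌉ = ⌈34.952⌉ = 35 payments; the last is $580.98.
Total paid = 34·$610.00 + $580.98 = $21,320.98.
Total interest = total paid − principal = $21,320.98 − $14,450.00 = $6,870.98.

$6,871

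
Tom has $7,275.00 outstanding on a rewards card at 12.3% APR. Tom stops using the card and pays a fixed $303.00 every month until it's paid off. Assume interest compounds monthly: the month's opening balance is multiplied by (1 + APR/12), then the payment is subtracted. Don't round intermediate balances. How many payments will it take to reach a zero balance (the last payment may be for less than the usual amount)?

Monthly rate r = 12.3%/12 = 1.025% = 0.01025.
Recurrence: B ← B·(1+r) − $303.00.
Month 1: interest $74.57; balance after payment $7,046.57.
Month 2: interest $72.23; balance after payment $6,815.80.
Closed form: n = −ln(1 − rB₀/P)/ln(1+r) = −ln(0.7539)/ln(1.01025) ≈ 27.702, so the balance reaches zero during payment 28.

28 months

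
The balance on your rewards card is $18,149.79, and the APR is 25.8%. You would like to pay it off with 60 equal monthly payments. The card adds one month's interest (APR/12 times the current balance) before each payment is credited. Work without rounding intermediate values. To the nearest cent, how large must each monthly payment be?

$541.27

Monthly rate r = 25.8%/12 = 2.15% = 0.0215.
Level-payment amortization: P = B₀·r / (1 − (1+r)^(−n)) = 18149.79·0.0215 / (1 − 1.0215^(−60)).
Denominator 1 − (1+r)^(−60) = 0.720939902.
P = 390.22 / 0.720939902 ≈ 541.27.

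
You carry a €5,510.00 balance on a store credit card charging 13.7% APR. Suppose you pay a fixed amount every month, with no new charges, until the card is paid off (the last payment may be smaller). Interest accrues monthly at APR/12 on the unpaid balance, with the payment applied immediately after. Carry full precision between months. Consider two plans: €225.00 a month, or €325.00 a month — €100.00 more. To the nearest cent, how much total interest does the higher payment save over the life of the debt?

Monthly rate r = 13.7%/12 = 1.14167% = 0.0114167.
At €225.00/mo: n = ⌈−ln(1 − rB₀/P)/ln(1+r)⌉ = 29 payments (last €199.66); total interest = total paid − €5,510.00 = €989.66.
At €325.00/mo: 19 payments (last €308.87); total interest €648.87.
Interest saved = €989.66 − €648.87 = €340.79.

€340.79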